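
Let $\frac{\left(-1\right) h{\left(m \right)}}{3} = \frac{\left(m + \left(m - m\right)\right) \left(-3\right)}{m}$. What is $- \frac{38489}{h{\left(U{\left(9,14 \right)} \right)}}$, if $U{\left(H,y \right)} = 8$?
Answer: $- \frac{38489}{9} \approx -4276.6$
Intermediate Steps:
$h{\left(m \right)} = 9$ ($h{\left(m \right)} = - 3 \frac{\left(m + \left(m - m\right)\right) \left(-3\right)}{m} = - 3 \frac{\left(m + 0\right) \left(-3\right)}{m} = - 3 \frac{m \left(-3\right)}{m} = - 3 \frac{\left(-3\right) m}{m} = \left(-3\right) \left(-3\right) = 9$)
$- \frac{38489}{h{\left(U{\left(9,14 \right)} \right)}} = - \frac{38489}{9}$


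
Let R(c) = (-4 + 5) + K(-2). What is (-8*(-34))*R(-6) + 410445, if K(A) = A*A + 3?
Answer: 412621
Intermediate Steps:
K(A) = 3 + A² (K(A) = A² + 3 = 3 + A²)
R(c) = 8 (R(c) = (-4 + 5) + (3 + (-2)²) = 1 + (3 + 4) = 1 + 7 = 8)
(-8*(-34))*R(-6) + 410445 = -8*(-34)*8 + 410445 = 272*8 + 410445 = 2176 + 410445 = 412621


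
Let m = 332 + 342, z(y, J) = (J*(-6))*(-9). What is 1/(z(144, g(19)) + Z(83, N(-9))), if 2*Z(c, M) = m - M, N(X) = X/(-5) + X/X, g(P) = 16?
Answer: 5/5998 ≈ 0.00083361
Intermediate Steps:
z(y, J) = 54*J (z(y, J) = -6*J*(-9) = 54*J)
N(X) = 1 - X/5 (N(X) = X*(-1/5) + 1 = -X/5 + 1 = 1 - X/5)
m = 674
Z(c, M) = 337 - M/2 (Z(c, M) = (674 - M)/2 = 337 - M/2)
1/(z(144, g(19)) + Z(83, N(-9))) = 1/(54*16 + (337 - (1 - 1/5*(-9))/2)) = 1/(864 + (337 - (1 + 9/5)/2)) = 1/(864 + (337 - 1/2*14/5)) = 1/(864 + (337 - 7/5)) = 1/(864 + 1678/5) = 1/(5998/5) = 5/5998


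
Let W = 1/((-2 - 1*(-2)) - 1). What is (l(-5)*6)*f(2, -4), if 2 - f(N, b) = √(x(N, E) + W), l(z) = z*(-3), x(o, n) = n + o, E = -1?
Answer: 180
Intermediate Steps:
W = -1 (W = 1/((-2 + 2) - 1) = 1/(0 - 1) = 1/(-1) = -1)
l(z) = -3*z
f(N, b) = 2 - √(-2 + N) (f(N, b) = 2 - √((-1 + N) - 1) = 2 - √(-2 + N))
(l(-5)*6)*f(2, -4) = (-3*(-5)*6)*(2 - √(-2 + 2)) = (15*6)*(2 - √0) = 90*(2 - 1*0) = 90*(2 + 0) = 90*2 = 180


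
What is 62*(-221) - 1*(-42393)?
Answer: 28691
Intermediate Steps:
62*(-221) - 1*(-42393) = -13702 + 42393 = 28691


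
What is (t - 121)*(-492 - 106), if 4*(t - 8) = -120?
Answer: 85514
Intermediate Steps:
t = -22 (t = 8 + (1/4)*(-120) = 8 - 30 = -22)
(t - 121)*(-492 - 106) = (-22 - 121)*(-492 - 106) = -143*(-598) = 85514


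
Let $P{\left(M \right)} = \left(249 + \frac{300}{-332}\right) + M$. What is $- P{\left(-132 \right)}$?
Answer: $- \frac{9636}{83} \approx -116.1$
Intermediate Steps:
$P{\left(M \right)} = \frac{20592}{83} + M$ ($P{\left(M \right)} = \left(249 + 300 \left(- \frac{1}{332}\right)\right) + M = \left(249 - \frac{75}{83}\right) + M = \frac{20592}{83} + M$)
$- P{\left(-132 \right)} = - (\frac{20592}{83} - 132) = \left(-1\right) \frac{9636}{83} = - \frac{9636}{83}$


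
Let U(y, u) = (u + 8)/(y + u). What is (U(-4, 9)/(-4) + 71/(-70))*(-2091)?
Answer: 545751/140 ≈ 3898.2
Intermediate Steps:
U(y, u) = (8 + u)/(u + y)
(U(-4, 9)/(-4) + 71/(-70))*(-2091) = (((8 + 9)/(9 - 4))/(-4) + 71/(-70))*(-2091) = ((17/5)*(-¼) + 71*(-1/70))*(-2091) = (((⅕)*17)*(-¼) - 71/70)*(-2091) = ((17/5)*(-¼) - 71/70)*(-2091) = (-17/20 - 71/70)*(-2091) = -261/140*(-2091) = 545751/140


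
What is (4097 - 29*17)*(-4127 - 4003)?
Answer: -29300520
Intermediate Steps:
(4097 - 29*17)*(-4127 - 4003) = (4097 - 493)*(-8130) = 3604*(-8130) = -29300520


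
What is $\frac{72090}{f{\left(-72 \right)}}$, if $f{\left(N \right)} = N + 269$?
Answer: $\frac{72090}{197} \approx 365.94$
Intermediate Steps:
$f{\left(N \right)} = 269 + N$
$\frac{72090}{f{\left(-72 \right)}} = \frac{72090}{269 - 72} = \frac{72090}{197}$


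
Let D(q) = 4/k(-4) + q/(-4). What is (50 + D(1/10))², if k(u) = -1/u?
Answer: 6964321/1600 ≈ 4352.7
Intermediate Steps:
D(q) = 16 - q/4 (D(q) = 4/((-1/(-4))) + q/(-4) = 4/((-1*(-¼))) + q*(-¼) = 4/(¼) - q/4 = 4*4 - q/4 = 16 - q/4)
(50 + D(1/10))² = (50 + (16 - ¼/10))² = (50 + (16 - ¼*⅒))² = (50 + (16 - 1/40))² = (50 + 639/40)² = (2639/40)² = 6964321/1600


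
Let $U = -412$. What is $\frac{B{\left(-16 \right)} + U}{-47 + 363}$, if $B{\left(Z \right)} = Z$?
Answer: $- \frac{107}{79} \approx -1.3544$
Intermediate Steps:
$\frac{B{\left(-16 \right)} + U}{-47 + 363} = \frac{-16 - 412}{-47 + 363} = - \frac{428}{316} = \left(-428\right) \frac{1}{316} = - \frac{107}{79}$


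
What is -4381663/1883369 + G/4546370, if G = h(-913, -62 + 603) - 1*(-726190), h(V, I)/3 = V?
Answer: -18558136026891/8562492320530 ≈ -2.1674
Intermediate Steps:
h(V, I) = 3*V
G = 723451 (G = 3*(-913) - 1*(-726190) = -2739 + 726190 = 723451)
-4381663/1883369 + G/4546370 = -4381663/1883369 + 723451/4546370 = -18558136026891/8562492320530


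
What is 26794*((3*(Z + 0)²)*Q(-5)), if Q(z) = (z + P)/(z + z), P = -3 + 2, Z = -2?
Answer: 964584/5 ≈ 1.9292e+5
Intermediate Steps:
P = -1
Q(z) = (-1 + z)/(2*z) (Q(z) = (z - 1)/(z + z) = (-1 + z)/((2*z)) = (-1 + z)*(1/(2*z)) = (-1 + z)/(2*z))
26794*((3*(Z + 0)²)*Q(-5)) = 26794*((3*(-2 + 0)²)*((½)*(-1 - 5)/(-5))) = 26794*((3*(-2)²)*((½)*(-⅕)*(-6))) = 26794*((3*4)*(⅗)) = 26794*(12*(⅗)) = 26794*(36/5) = 964584/5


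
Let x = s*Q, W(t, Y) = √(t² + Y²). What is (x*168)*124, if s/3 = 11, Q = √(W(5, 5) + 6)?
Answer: 687456*√(6 + 5*√2) ≈ 2.4854e+6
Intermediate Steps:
W(t, Y) = √(Y² + t²)
Q = √(6 + 5*√2) (Q = √(√(5² + 5²) + 6) = √(√(25 + 25) + 6) = √(√50 + 6) = √(5*√2 + 6) = √(6 + 5*√2) ≈ 3.6154)
s = 33 (s = 3*11 = 33)
x = 33*√(6 + 5*√2) ≈ 119.31
(x*168)*124 = ((33*√(6 + 5*√2))*168)*124 = (5544*√(6 + 5*√2))*124 = 687456*√(6 + 5*√2)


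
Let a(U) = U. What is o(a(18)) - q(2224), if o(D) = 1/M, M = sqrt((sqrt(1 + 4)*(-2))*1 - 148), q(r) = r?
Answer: -2224 - I*sqrt(2)/(2*sqrt(74 + sqrt(5))) ≈ -2224.0 - 0.080985*I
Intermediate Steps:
M = sqrt(-148 - 2*sqrt(5)) (M = sqrt((sqrt(5)*(-2))*1 - 148) = sqrt(-2*sqrt(5)*1 - 148) = sqrt(-2*sqrt(5) - 148) = sqrt(-148 - 2*sqrt(5)) ≈ 12.348*I)
o(D) = 1/sqrt(-148 - 2*sqrt(5)) (o(D) = 1/(sqrt(-148 - 2*sqrt(5))) = 1/sqrt(-148 - 2*sqrt(5)))
o(a(18)) - q(2224) = -I*sqrt(2)/(2*sqrt(74 + sqrt(5))) - 1*2224 = -I*sqrt(2)/(2*sqrt(74 + sqrt(5))) - 2224 = -2224 - I*sqrt(2)/(2*sqrt(74 + sqrt(5)))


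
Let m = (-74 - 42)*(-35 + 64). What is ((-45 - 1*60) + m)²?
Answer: 12033961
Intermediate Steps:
m = -3364 (m = -116*29 = -3364)
((-45 - 1*60) + m)² = ((-45 - 1*60) - 3364)² = ((-45 - 60) - 3364)² = (-105 - 3364)² = (-3469)² = 12033961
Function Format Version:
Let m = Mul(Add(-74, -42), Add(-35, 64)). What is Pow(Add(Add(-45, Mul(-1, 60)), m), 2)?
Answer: 12033961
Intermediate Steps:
m = -3364 (m = Mul(-116, 29) = -3364)
Pow(Add(Add(-45, Mul(-1, 60)), m), 2) = Pow(Add(Add(-45, Mul(-1, 60)), -3364), 2) = Pow(Add(Add(-45, -60), -3364), 2) = Pow(Add(-105, -3364), 2) = Pow(-3469, 2) = 12033961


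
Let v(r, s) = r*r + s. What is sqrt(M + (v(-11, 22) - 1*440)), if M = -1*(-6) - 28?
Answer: I*sqrt(319) ≈ 17.861*I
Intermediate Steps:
v(r, s) = s + r**2 (v(r, s) = r**2 + s = s + r**2)
M = -22 (M = 6 - 28 = -22)
sqrt(M + (v(-11, 22) - 1*440)) = sqrt(-22 + ((22 + (-11)**2) - 1*440)) = sqrt(-22 + ((22 + 121) - 440)) = sqrt(-22 + (143 - 440)) = sqrt(-22 - 297) = sqrt(-319) = I*sqrt(319)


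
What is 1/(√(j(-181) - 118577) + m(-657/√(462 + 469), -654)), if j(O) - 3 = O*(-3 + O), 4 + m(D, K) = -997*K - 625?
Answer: 651409/424333770551 - I*√85270/424333770551 ≈ 1.5351e-6 - 6.8816e-10*I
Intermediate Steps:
m(D, K) = -629 - 997*K (m(D, K) = -4 + (-997*K - 625) = -4 + (-625 - 997*K) = -629 - 997*K)
j(O) = 3 + O*(-3 + O)
1/(√(j(-181) - 118577) + m(-657/√(462 + 469), -654)) = 1/(√((3 + (-181)² - 3*(-181)) - 118577) + (-629 - 997*(-654))) = 1/(√((3 + 32761 + 543) - 118577) + (-629 + 652038)) = 1/(√(33307 - 118577) + 651409) = 1/(√(-85270) + 651409) = 1/(I*√85270 + 651409) = 1/(651409 + I*√85270)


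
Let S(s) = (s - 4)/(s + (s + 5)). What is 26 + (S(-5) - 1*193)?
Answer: -826/5 ≈ -165.20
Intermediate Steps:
S(s) = (-4 + s)/(5 + 2*s) (S(s) = (-4 + s)/(s + (5 + s)) = (-4 + s)/(5 + 2*s))
26 + (S(-5) - 1*193) = 26 + ((-4 - 5)/(5 + 2*(-5)) - 1*193) = 26 + (-9/(5 - 10) - 193) = 26 + (-9/(-5) - 193) = 26 + (-⅕*(-9) - 193) = 26 + (9/5 - 193) = 26 - 956/5 = -826/5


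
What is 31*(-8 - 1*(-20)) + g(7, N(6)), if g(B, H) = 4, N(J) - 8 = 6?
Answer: 376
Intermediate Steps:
N(J) = 14 (N(J) = 8 + 6 = 14)
31*(-8 - 1*(-20)) + g(7, N(6)) = 31*(-8 - 1*(-20)) + 4 = 31*(-8 + 20) + 4 = 31*12 + 4 = 372 + 4 = 376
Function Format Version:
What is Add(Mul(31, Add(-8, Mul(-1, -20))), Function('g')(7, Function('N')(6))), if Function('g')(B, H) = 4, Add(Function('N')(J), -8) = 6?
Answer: 376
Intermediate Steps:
Function('N')(J) = 14 (Function('N')(J) = Add(8, 6) = 14)
Add(Mul(31, Add(-8, Mul(-1, -20))), Function('g')(7, Function('N')(6))) = Add(Mul(31, Add(-8, Mul(-1, -20))), 4) = Add(Mul(31, Add(-8, 20)), 4) = Add(Mul(31, 12), 4) = Add(372, 4) = 376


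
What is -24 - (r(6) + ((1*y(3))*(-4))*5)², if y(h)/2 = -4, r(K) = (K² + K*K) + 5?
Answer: -56193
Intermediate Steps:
r(K) = 5 + 2*K² (r(K) = (K² + K²) + 5 = 2*K² + 5 = 5 + 2*K²)
y(h) = -8 (y(h) = 2*(-4) = -8)
-24 - (r(6) + ((1*y(3))*(-4))*5)² = -24 - ((5 + 2*6²) + ((1*(-8))*(-4))*5)² = -24 - ((5 + 2*36) - 8*(-4)*5)² = -24 - ((5 + 72) + 32*5)² = -24 - (77 + 160)² = -24 - 1*237² = -24 - 1*56169 = -24 - 56169 = -56193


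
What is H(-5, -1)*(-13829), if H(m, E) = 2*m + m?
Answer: 207435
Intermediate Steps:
H(m, E) = 3*m
H(-5, -1)*(-13829) = (3*(-5))*(-13829) = -15*(-13829) = 207435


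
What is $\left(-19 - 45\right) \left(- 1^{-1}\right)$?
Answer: $64$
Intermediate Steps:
$\left(-19 - 45\right) \left(- 1^{-1}\right) = - 64 \left(\left(-1\right) 1\right) = \left(-64\right) \left(-1\right) = 64$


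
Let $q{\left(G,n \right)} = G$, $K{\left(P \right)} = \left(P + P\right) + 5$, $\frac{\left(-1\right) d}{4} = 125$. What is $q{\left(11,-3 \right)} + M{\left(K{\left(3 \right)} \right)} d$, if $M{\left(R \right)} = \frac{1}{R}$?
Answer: $- \frac{379}{11} \approx -34.455$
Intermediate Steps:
$d = -500$ ($d = \left(-4\right) 125 = -500$)
$K{\left(P \right)} = 5 + 2 P$ ($K{\left(P \right)} = 2 P + 5 = 5 + 2 P$)
$q{\left(11,-3 \right)} + M{\left(K{\left(3 \right)} \right)} d = 11 + \frac{1}{5 + 2 \cdot 3} \left(-500\right) = 11 + \frac{1}{5 + 6} \left(-500\right) = 11 + \frac{1}{11} \left(-500\right) = 11 - \frac{500}{11} = - \frac{379}{11}$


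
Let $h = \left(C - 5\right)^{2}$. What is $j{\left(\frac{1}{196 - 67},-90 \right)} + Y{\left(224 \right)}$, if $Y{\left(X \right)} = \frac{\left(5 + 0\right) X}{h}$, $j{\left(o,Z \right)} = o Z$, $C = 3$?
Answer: $\frac{12010}{43} \approx 279.3$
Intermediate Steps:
$j{\left(o,Z \right)} = Z o$
$h = 4$ ($h = \left(3 - 5\right)^{2} = \left(-2\right)^{2} = 4$)
$Y{\left(X \right)} = \frac{5 X}{4}$ ($Y{\left(X \right)} = \frac{\left(5 + 0\right) X}{4} = 5 X \frac{1}{4} = \frac{5 X}{4}$)
$j{\left(\frac{1}{196 - 67},-90 \right)} + Y{\left(224 \right)} = - \frac{90}{196 - 67} + \frac{5}{4} \cdot 224 = - \frac{90}{129} + 280 = \left(-90\right) \frac{1}{129} + 280 = - \frac{30}{43} + 280 = \frac{12010}{43}$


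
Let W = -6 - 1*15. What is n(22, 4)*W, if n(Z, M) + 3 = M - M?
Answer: 63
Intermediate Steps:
n(Z, M) = -3 (n(Z, M) = -3 + (M - M) = -3 + 0 = -3)
W = -21 (W = -6 - 15 = -21)
n(22, 4)*W = -3*(-21) = 63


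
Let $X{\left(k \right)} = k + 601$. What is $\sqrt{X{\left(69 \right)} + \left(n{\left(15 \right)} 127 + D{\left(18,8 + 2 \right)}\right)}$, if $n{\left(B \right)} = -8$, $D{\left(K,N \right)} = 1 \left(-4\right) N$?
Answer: $i \sqrt{386} \approx 19.647 i$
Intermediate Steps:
$D{\left(K,N \right)} = - 4 N$
$X{\left(k \right)} = 601 + k$
$\sqrt{X{\left(69 \right)} + \left(n{\left(15 \right)} 127 + D{\left(18,8 + 2 \right)}\right)} = \sqrt{\left(601 + 69\right) - \left(1016 + 4 \left(8 + 2\right)\right)} = \sqrt{670 - 1056} = \sqrt{-386} = i \sqrt{386}$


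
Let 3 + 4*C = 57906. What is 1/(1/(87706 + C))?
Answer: 408727/4 ≈ 1.0218e+5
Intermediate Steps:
C = 57903/4 (C = -3/4 + (1/4)*57906 = -3/4 + 28953/2 = 57903/4 ≈ 14476.)
1/(1/(87706 + C)) = 1/(1/(87706 + 57903/4)) = 1/(1/(408727/4)) = 1/(4/408727) = 408727/4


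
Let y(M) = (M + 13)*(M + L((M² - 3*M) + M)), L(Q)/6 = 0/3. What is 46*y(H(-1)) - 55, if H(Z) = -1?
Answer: -607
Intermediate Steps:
L(Q) = 0 (L(Q) = 6*(0/3) = 6*(0*(⅓)) = 6*0 = 0)
y(M) = M*(13 + M) (y(M) = (M + 13)*(M + 0) = (13 + M)*M = M*(13 + M))
46*y(H(-1)) - 55 = 46*(-(13 - 1)) - 55 = 46*(-1*12) - 55 = 46*(-12) - 55 = -552 - 55 = -607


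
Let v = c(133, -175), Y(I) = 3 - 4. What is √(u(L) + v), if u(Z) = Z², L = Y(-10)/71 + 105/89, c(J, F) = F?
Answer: I*√6933450219/6319 ≈ 13.177*I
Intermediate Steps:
Y(I) = -1
L = 7366/6319 (L = -1/71 + 105/89 = 7366/6319 ≈ 1.1657)
v = -175
√(u(L) + v) = √((7366/6319)² - 175) = √(54257956/39929761 - 175) = √(-6933450219/39929761) = I*√6933450219/6319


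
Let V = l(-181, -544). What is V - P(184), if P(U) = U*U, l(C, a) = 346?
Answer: -33510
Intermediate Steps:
P(U) = U²
V = 346
V - P(184) = 346 - 1*184² = 346 - 1*33856 = 346 - 33856 = -33510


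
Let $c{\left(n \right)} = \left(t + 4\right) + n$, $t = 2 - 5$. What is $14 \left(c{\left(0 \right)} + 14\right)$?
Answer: $210$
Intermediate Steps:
$t = -3$
$c{\left(n \right)} = 1 + n$ ($c{\left(n \right)} = \left(-3 + 4\right) + n = 1 + n$)
$14 \left(c{\left(0 \right)} + 14\right) = 14 \left(\left(1 + 0\right) + 14\right) = 14 \left(1 + 14\right) = 14 \cdot 15 = 210$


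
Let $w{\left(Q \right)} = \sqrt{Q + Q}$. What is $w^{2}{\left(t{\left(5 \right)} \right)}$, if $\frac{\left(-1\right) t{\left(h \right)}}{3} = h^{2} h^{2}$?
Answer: $-3750$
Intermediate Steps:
$t{\left(h \right)} = - 3 h^{4}$ ($t{\left(h \right)} = - 3 h^{2} h^{2} = - 3 h^{4}$)
$w{\left(Q \right)} = \sqrt{2} \sqrt{Q}$ ($w{\left(Q \right)} = \sqrt{2 Q} = \sqrt{2} \sqrt{Q}$)
$w^{2}{\left(t{\left(5 \right)} \right)} = \left(\sqrt{2} \sqrt{- 3 \cdot 5^{4}}\right)^{2} = \left(\sqrt{2} \sqrt{\left(-3\right) 625}\right)^{2} = \left(\sqrt{2} \sqrt{-1875}\right)^{2} = \left(\sqrt{2} \cdot 25 i \sqrt{3}\right)^{2} = \left(25 i \sqrt{6}\right)^{2} = -3750$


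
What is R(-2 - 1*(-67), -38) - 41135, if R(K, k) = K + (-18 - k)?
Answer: -41050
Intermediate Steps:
R(K, k) = -18 + K - k
R(-2 - 1*(-67), -38) - 41135 = (-18 + (-2 - 1*(-67)) - 1*(-38)) - 41135 = (-18 + (-2 + 67) + 38) - 41135 = (-18 + 65 + 38) - 41135 = 85 - 41135 = -41050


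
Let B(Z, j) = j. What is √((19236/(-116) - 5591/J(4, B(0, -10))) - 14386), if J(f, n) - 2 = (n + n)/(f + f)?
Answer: 5*I*√113361/29 ≈ 58.05*I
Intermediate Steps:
J(f, n) = 2 + n/f (J(f, n) = 2 + (n + n)/(f + f) = 2 + (2*n)/((2*f)) = 2 + (2*n)*(1/(2*f)) = 2 + n/f)
√((19236/(-116) - 5591/J(4, B(0, -10))) - 14386) = √((19236/(-116) - 5591/(2 - 10/4)) - 14386) = √((19236*(-1/116) - 5591/(2 - 10*¼)) - 14386) = √((-4809/29 - 5591/(2 - 5/2)) - 14386) = √((-4809/29 - 5591/(-½)) - 14386) = √((-4809/29 - 5591*(-2)) - 14386) = √((-4809/29 + 11182) - 14386) = √(319469/29 - 14386) = √(-97725/29) = 5*I*√113361/29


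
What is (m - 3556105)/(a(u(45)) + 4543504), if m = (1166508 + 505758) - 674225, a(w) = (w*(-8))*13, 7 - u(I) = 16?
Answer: -319758/568055 ≈ -0.56290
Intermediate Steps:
u(I) = -9 (u(I) = 7 - 1*16 = 7 - 16 = -9)
a(w) = -104*w (a(w) = -8*w*13 = -104*w)
m = 998041 (m = 1672266 - 674225 = 998041)
(m - 3556105)/(a(u(45)) + 4543504) = (998041 - 3556105)/(-104*(-9) + 4543504) = -2558064/(936 + 4543504) = -2558064/4544440 = -2558064*1/4544440 = -319758/568055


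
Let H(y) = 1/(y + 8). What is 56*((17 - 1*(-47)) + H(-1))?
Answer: 3592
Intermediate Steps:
H(y) = 1/(8 + y)
56*((17 - 1*(-47)) + H(-1)) = 56*((17 - 1*(-47)) + 1/(8 - 1)) = 56*((17 + 47) + 1/7) = 56*(64 + ⅐) = 56*(449/7) = 3592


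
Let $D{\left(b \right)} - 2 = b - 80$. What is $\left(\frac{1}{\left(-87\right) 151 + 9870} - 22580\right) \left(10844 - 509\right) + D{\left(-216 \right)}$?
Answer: $- \frac{254134046311}{1089} \approx -2.3336 \cdot 10^{8}$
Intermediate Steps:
$D{\left(b \right)} = -78 + b$ ($D{\left(b \right)} = 2 + \left(b - 80\right) = 2 + \left(-80 + b\right) = -78 + b$)
$\left(\frac{1}{\left(-87\right) 151 + 9870} - 22580\right) \left(10844 - 509\right) + D{\left(-216 \right)} = \left(\frac{1}{\left(-87\right) 151 + 9870} - 22580\right) \left(10844 - 509\right) - 294 = \left(\frac{1}{-13137 + 9870} - 22580\right) 10335 - 294 = \left(\frac{1}{-3267} - 22580\right) 10335 - 294 = \left(- \frac{1}{3267} - 22580\right) 10335 - 294 = \left(- \frac{73768861}{3267}\right) 10335 - 294 = - \frac{254133726145}{1089} - 294 = - \frac{254134046311}{1089}$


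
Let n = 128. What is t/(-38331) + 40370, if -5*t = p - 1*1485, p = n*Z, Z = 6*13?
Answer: 2579040283/63885 ≈ 40370.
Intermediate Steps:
Z = 78
p = 9984 (p = 128*78 = 9984)
t = -8499/5 (t = -(9984 - 1*1485)/5 = -(9984 - 1485)/5 = -⅕*8499 = -8499/5 ≈ -1699.8)
t/(-38331) + 40370 = -8499/5/(-38331) + 40370 = -8499/5*(-1/38331) + 40370 = 2833/63885 + 40370 = 2579040283/63885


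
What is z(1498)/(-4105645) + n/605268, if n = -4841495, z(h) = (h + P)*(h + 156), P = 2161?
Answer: -23540533201523/2485015537860 ≈ -9.4730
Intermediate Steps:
z(h) = (156 + h)*(2161 + h) (z(h) = (h + 2161)*(h + 156) = (2161 + h)*(156 + h) = (156 + h)*(2161 + h))
z(1498)/(-4105645) + n/605268 = (337116 + 1498² + 2317*1498)/(-4105645) - 4841495/605268 = (337116 + 2244004 + 3470866)*(-1/4105645) - 4841495*1/605268 = 6051986*(-1/4105645) - 4841495/605268 = -6051986/4105645 - 4841495/605268 = -23540533201523/2485015537860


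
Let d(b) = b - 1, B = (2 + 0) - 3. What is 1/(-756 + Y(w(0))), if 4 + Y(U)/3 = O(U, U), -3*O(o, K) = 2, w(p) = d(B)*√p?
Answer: -1/770 ≈ -0.0012987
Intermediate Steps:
B = -1 (B = 2 - 3 = -1)
d(b) = -1 + b
w(p) = -2*√p (w(p) = (-1 - 1)*√p = -2*√p)
O(o, K) = -⅔ (O(o, K) = -⅓*2 = -⅔)
Y(U) = -14 (Y(U) = -12 + 3*(-⅔) = -12 - 2 = -14)
1/(-756 + Y(w(0))) = 1/(-756 - 14) = 1/(-770) = -1/770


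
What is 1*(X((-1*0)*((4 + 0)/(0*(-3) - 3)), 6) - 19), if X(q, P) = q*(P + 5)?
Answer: -19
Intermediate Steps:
X(q, P) = q*(5 + P)
1*(X((-1*0)*((4 + 0)/(0*(-3) - 3)), 6) - 19) = 1*(((-1*0)*((4 + 0)/(0*(-3) - 3)))*(5 + 6) - 19) = 1*((0*(4/(0 - 3)))*11 - 19) = 1*((0*(4/(-3)))*11 - 19) = 1*((0*(4*(-⅓)))*11 - 19) = 1*((0*(-4/3))*11 - 19) = 1*(0*11 - 19) = 1*(0 - 19) = 1*(-19) = -19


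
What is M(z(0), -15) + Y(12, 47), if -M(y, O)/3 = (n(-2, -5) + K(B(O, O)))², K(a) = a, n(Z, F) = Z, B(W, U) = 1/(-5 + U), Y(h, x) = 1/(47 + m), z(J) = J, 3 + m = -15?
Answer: -145847/11600 ≈ -12.573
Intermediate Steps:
m = -18 (m = -3 - 15 = -18)
Y(h, x) = 1/29 (Y(h, x) = 1/(47 - 18) = 1/29)
M(y, O) = -3*(-2 + 1/(-5 + O))²
M(z(0), -15) + Y(12, 47) = -3*(-11 + 2*(-15))²/(-5 - 15)² + 1/29 = -3*(-11 - 30)²/(-20)² + 1/29 = -3*(-41)²*1/400 + 1/29 = -3*1681*1/400 + 1/29 = -5043/400 + 1/29 = -145847/11600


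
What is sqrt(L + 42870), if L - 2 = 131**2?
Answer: sqrt(60033) ≈ 245.02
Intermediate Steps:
L = 17163 (L = 2 + 131**2 = 2 + 17161 = 17163)
sqrt(L + 42870) = sqrt(17163 + 42870) = sqrt(60033)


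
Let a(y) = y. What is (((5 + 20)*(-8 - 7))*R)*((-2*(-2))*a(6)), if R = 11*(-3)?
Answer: 297000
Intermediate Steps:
R = -33
(((5 + 20)*(-8 - 7))*R)*((-2*(-2))*a(6)) = (((5 + 20)*(-8 - 7))*(-33))*(-2*(-2)*6) = ((25*(-15))*(-33))*(4*6) = -375*(-33)*24 = 12375*24 = 297000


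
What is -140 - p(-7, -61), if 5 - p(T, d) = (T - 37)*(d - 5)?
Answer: 2759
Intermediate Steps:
p(T, d) = 5 - (-37 + T)*(-5 + d) (p(T, d) = 5 - (T - 37)*(d - 5) = 5 - (-37 + T)*(-5 + d))
-140 - p(-7, -61) = -140 - (-180 + 5*(-7) + 37*(-61) - 1*(-7)*(-61)) = -140 - (-180 - 35 - 2257 - 427) = -140 - 1*(-2899) = -140 + 2899 = 2759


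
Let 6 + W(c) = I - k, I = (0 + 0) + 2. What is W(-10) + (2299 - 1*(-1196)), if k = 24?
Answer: 3467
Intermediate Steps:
I = 2 (I = 0 + 2 = 2)
W(c) = -28 (W(c) = -6 + (2 - 1*24) = -6 + (2 - 24) = -6 - 22 = -28)
W(-10) + (2299 - 1*(-1196)) = -28 + (2299 - 1*(-1196)) = -28 + (2299 + 1196) = -28 + 3495 = 3467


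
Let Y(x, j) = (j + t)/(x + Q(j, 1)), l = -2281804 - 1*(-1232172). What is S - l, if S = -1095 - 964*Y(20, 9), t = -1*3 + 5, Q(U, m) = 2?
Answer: 1048055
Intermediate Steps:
l = -1049632 (l = -2281804 + 1232172 = -1049632)
t = 2 (t = -3 + 5 = 2)
Y(x, j) = (2 + j)/(2 + x) (Y(x, j) = (j + 2)/(x + 2) = (2 + j)/(2 + x))
S = -1577 (S = -1095 - 964*(2 + 9)/(2 + 20) = -1095 - 964*11/22 = -1095 - 482*11/11 = -1095 - 964*½ = -1095 - 482 = -1577)
S - l = -1577 - 1*(-1049632) = -1577 + 1049632 = 1048055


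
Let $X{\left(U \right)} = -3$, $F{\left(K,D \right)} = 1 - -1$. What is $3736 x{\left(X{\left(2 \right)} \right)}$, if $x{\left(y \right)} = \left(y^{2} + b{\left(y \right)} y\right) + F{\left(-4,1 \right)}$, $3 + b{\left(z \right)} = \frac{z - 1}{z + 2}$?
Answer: $29888$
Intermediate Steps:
$F{\left(K,D \right)} = 2$ ($F{\left(K,D \right)} = 1 + 1 = 2$)
$b{\left(z \right)} = -3 + \frac{-1 + z}{2 + z}$ ($b{\left(z \right)} = -3 + \frac{z - 1}{z + 2} = -3 + \frac{-1 + z}{2 + z}$)
$x{\left(y \right)} = 2 + y^{2} + \frac{y \left(-7 - 2 y\right)}{2 + y}$ ($x{\left(y \right)} = \left(y^{2} + \frac{-7 - 2 y}{2 + y} y\right) + 2 = \left(y^{2} + \frac{y \left(-7 - 2 y\right)}{2 + y}\right) + 2 = 2 + y^{2} + \frac{y \left(-7 - 2 y\right)}{2 + y}$)
$3736 x{\left(X{\left(2 \right)} \right)} = 3736 \frac{4 + \left(-3\right)^{3} - -15}{2 - 3} = 3736 \frac{4 - 27 + 15}{-1} = 3736 \left(\left(-1\right) \left(-8\right)\right) = 3736 \cdot 8 = 29888$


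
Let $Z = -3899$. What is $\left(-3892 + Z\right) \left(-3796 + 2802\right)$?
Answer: $7744254$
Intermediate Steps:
$\left(-3892 + Z\right) \left(-3796 + 2802\right) = \left(-3892 - 3899\right) \left(-3796 + 2802\right) = \left(-7791\right) \left(-994\right) = 7744254$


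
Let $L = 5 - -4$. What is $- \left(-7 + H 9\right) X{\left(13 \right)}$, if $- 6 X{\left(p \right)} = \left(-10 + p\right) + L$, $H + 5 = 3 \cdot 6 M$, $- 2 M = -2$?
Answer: $220$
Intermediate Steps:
$L = 9$ ($L = 5 + 4 = 9$)
$M = 1$ ($M = \left(- \frac{1}{2}\right) \left(-2\right) = 1$)
$H = 13$ ($H = -5 + 3 \cdot 6 \cdot 1 = -5 + 18 \cdot 1 = -5 + 18 = 13$)
$X{\left(p \right)} = \frac{1}{6} - \frac{p}{6}$ ($X{\left(p \right)} = - \frac{\left(-10 + p\right) + 9}{6} = - \frac{-1 + p}{6} = \frac{1}{6} - \frac{p}{6}$)
$- \left(-7 + H 9\right) X{\left(13 \right)} = - \left(-7 + 13 \cdot 9\right) \left(\frac{1}{6} - \frac{13}{6}\right) = - \left(-7 + 117\right) \left(\frac{1}{6} - \frac{13}{6}\right) = - 110 \left(-2\right) = \left(-1\right) \left(-220\right) = 220$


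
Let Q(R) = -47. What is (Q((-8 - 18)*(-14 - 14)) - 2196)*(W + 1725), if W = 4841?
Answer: -14727538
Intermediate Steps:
(Q((-8 - 18)*(-14 - 14)) - 2196)*(W + 1725) = (-47 - 2196)*(4841 + 1725) = -2243*6566 = -14727538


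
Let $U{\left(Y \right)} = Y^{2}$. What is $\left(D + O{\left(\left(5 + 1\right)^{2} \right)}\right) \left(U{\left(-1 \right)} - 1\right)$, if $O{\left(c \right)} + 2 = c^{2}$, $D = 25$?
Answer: $0$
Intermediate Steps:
$O{\left(c \right)} = -2 + c^{2}$
$\left(D + O{\left(\left(5 + 1\right)^{2} \right)}\right) \left(U{\left(-1 \right)} - 1\right) = \left(25 - \left(2 - \left(\left(5 + 1\right)^{2}\right)^{2}\right)\right) \left(\left(-1\right)^{2} - 1\right) = \left(25 - \left(2 - \left(6^{2}\right)^{2}\right)\right) \left(1 - 1\right) = \left(25 - \left(2 - 36^{2}\right)\right) 0 = \left(25 + \left(-2 + 1296\right)\right) 0 = \left(25 + 1294\right) 0 = 1319 \cdot 0 = 0$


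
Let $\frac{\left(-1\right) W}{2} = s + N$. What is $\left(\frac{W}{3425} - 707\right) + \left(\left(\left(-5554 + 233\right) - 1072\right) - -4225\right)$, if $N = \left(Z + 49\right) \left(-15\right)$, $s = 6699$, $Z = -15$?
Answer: $- \frac{9859253}{3425} \approx -2878.6$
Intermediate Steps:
$N = -510$ ($N = \left(-15 + 49\right) \left(-15\right) = 34 \left(-15\right) = -510$)
$W = -12378$ ($W = - 2 \left(6699 - 510\right) = \left(-2\right) 6189 = -12378$)
$\left(\frac{W}{3425} - 707\right) + \left(\left(\left(-5554 + 233\right) - 1072\right) - -4225\right) = \left(- \frac{12378}{3425} - 707\right) + \left(\left(\left(-5554 + 233\right) - 1072\right) - -4225\right) = \left(\left(-12378\right) \frac{1}{3425} - 707\right) + \left(\left(-5321 - 1072\right) + 4225\right) = \left(- \frac{12378}{3425} - 707\right) + \left(-6393 + 4225\right) = - \frac{2433853}{3425} - 2168 = - \frac{9859253}{3425}$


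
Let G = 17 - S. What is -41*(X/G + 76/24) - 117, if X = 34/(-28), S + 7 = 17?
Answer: -35239/147 ≈ -239.72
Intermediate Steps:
S = 10 (S = -7 + 17 = 10)
X = -17/14 (X = 34*(-1/28) = -17/14 ≈ -1.2143)
G = 7 (G = 17 - 1*10 = 17 - 10 = 7)
-41*(X/G + 76/24) - 117 = -41*(-17/14/7 + 76/24) - 117 = -41*(-17/14*1/7 + 76*(1/24)) - 117 = -41*(-17/98 + 19/6) - 117 = -41*440/147 - 117 = -18040/147 - 117 = -35239/147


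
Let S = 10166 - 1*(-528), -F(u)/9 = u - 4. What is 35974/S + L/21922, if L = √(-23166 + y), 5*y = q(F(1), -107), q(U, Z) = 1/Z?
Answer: 17987/5347 + I*√6630688885/11728270 ≈ 3.3639 + 0.006943*I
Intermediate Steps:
F(u) = 36 - 9*u (F(u) = -9*(u - 4) = -9*(-4 + u) = 36 - 9*u)
S = 10694 (S = 10166 + 528 = 10694)
y = -1/535 (y = (⅕)/(-107) = (⅕)*(-1/107) = -1/535 ≈ -0.0018692)
L = I*√6630688885/535 (L = √(-23166 - 1/535) = √(-12393811/535) = I*√6630688885/535 ≈ 152.2*I)
35974/S + L/21922 = 35974/10694 + (I*√6630688885/535)/21922 = 35974*(1/10694) + (I*√6630688885/535)*(1/21922) = 17987/5347 + I*√6630688885/11728270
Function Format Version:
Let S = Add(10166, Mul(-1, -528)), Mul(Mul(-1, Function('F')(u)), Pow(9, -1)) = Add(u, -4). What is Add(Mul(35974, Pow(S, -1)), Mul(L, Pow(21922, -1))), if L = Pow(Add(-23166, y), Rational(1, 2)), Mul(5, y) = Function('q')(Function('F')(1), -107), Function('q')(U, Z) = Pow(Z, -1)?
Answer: Add(Rational(17987, 5347), Mul(Rational(1, 11728270), I, Pow(6630688885, Rational(1, 2)))) ≈ Add(3.3639, Mul(0.0069430, I))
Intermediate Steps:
Function('F')(u) = Add(36, Mul(-9, u)) (Function('F')(u) = Mul(-9, Add(u, -4)) = Mul(-9, Add(-4, u)) = Add(36, Mul(-9, u)))
S = 10694 (S = Add(10166, 528) = 10694)
y = Rational(-1, 535) (y = Mul(Rational(1, 5), Pow(-107, -1)) = Mul(Rational(1, 5), Rational(-1, 107)) = Rational(-1, 535) ≈ -0.0018692)
L = Mul(Rational(1, 535), I, Pow(6630688885, Rational(1, 2))) (L = Pow(Add(-23166, Rational(-1, 535)), Rational(1, 2)) = Pow(Rational(-12393811, 535), Rational(1, 2)) = Mul(Rational(1, 535), I, Pow(6630688885, Rational(1, 2))) ≈ Mul(152.20, I))
Add(Mul(35974, Pow(S, -1)), Mul(L, Pow(21922, -1))) = Add(Mul(35974, Pow(10694, -1)), Mul(Mul(Rational(1, 535), I, Pow(6630688885, Rational(1, 2))), Pow(21922, -1))) = Add(Mul(35974, Rational(1, 10694)), Mul(Mul(Rational(1, 535), I, Pow(6630688885, Rational(1, 2))), Rational(1, 21922))) = Add(Rational(17987, 5347), Mul(Rational(1, 11728270), I, Pow(6630688885, Rational(1, 2))))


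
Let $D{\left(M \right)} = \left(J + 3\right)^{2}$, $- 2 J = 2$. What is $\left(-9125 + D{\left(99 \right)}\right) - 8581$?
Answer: $-17702$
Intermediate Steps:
$J = -1$ ($J = \left(- \frac{1}{2}\right) 2 = -1$)
$D{\left(M \right)} = 4$ ($D{\left(M \right)} = \left(-1 + 3\right)^{2} = 2^{2} = 4$)
$\left(-9125 + D{\left(99 \right)}\right) - 8581 = \left(-9125 + 4\right) - 8581 = -9121 - 8581 = -17702$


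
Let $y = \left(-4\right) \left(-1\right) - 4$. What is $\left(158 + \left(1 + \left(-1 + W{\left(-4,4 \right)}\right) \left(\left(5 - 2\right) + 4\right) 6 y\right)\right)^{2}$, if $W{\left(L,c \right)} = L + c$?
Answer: $25281$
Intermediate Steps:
$y = 0$ ($y = 4 - 4 = 0$)
$\left(158 + \left(1 + \left(-1 + W{\left(-4,4 \right)}\right) \left(\left(5 - 2\right) + 4\right) 6 y\right)\right)^{2} = \left(158 + \left(1 + \left(-1 + \left(-4 + 4\right)\right) \left(\left(5 - 2\right) + 4\right) 6 \cdot 0\right)\right)^{2} = \left(158 + \left(1 + \left(-1 + 0\right) \left(\left(5 - 2\right) + 4\right) 6 \cdot 0\right)\right)^{2} = \left(158 + \left(1 + - \left(3 + 4\right) 6 \cdot 0\right)\right)^{2} = \left(158 + \left(1 + - 7 \cdot 6 \cdot 0\right)\right)^{2} = \left(158 + \left(1 + \left(-1\right) 42 \cdot 0\right)\right)^{2} = \left(158 + \left(1 - 0\right)\right)^{2} = \left(158 + \left(1 + 0\right)\right)^{2} = \left(158 + 1\right)^{2} = 159^{2} = 25281$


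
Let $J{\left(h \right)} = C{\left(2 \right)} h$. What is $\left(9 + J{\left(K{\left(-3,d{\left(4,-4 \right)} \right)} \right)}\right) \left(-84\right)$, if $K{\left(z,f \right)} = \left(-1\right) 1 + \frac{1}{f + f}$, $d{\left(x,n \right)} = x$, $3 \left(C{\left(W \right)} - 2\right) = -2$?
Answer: $-658$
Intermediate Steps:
$C{\left(W \right)} = \frac{4}{3}$ ($C{\left(W \right)} = 2 + \frac{1}{3} \left(-2\right) = 2 - \frac{2}{3} = \frac{4}{3}$)
$K{\left(z,f \right)} = -1 + \frac{1}{2 f}$
$J{\left(h \right)} = \frac{4 h}{3}$
$\left(9 + J{\left(K{\left(-3,d{\left(4,-4 \right)} \right)} \right)}\right) \left(-84\right) = \left(9 + \frac{4 \frac{\frac{1}{2} - 4}{4}}{3}\right) \left(-84\right) = \left(9 + \frac{4 \cdot \frac{1}{4} \left(- \frac{7}{2}\right)}{3}\right) \left(-84\right) = \left(9 + \frac{4}{3} \left(- \frac{7}{8}\right)\right) \left(-84\right) = \left(9 - \frac{7}{6}\right) \left(-84\right) = \frac{47}{6} \left(-84\right) = -658$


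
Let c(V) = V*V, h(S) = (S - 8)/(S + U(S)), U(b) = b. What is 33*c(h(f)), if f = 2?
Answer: 297/4 ≈ 74.250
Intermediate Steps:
h(S) = (-8 + S)/(2*S) (h(S) = (S - 8)/(S + S) = (-8 + S)/((2*S)) = (-8 + S)*(1/(2*S)) = (-8 + S)/(2*S))
c(V) = V²
33*c(h(f)) = 33*((½)*(-8 + 2)/2)² = 33*((½)*(½)*(-6))² = 33*(-3/2)² = 33*(9/4) = 297/4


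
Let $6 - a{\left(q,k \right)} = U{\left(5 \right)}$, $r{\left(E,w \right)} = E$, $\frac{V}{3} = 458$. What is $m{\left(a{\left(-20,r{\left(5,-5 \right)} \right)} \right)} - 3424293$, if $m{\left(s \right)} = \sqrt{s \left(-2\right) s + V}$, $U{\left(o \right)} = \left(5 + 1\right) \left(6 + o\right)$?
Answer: $-3424293 + i \sqrt{5826} \approx -3.4243 \cdot 10^{6} + 76.328 i$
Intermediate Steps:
$V = 1374$ ($V = 3 \cdot 458 = 1374$)
$U{\left(o \right)} = 36 + 6 o$ ($U{\left(o \right)} = 6 \left(6 + o\right) = 36 + 6 o$)
$a{\left(q,k \right)} = -60$ ($a{\left(q,k \right)} = 6 - \left(36 + 6 \cdot 5\right) = 6 - \left(36 + 30\right) = 6 - 66 = -60$)
$m{\left(s \right)} = \sqrt{1374 - 2 s^{2}}$ ($m{\left(s \right)} = \sqrt{s \left(-2\right) s + 1374} = \sqrt{- 2 s s + 1374} = \sqrt{- 2 s^{2} + 1374} = \sqrt{1374 - 2 s^{2}}$)
$m{\left(a{\left(-20,r{\left(5,-5 \right)} \right)} \right)} - 3424293 = \sqrt{1374 - 2 \left(-60\right)^{2}} - 3424293 = \sqrt{1374 - 7200} - 3424293 = \sqrt{-5826} - 3424293 = i \sqrt{5826} - 3424293 = -3424293 + i \sqrt{5826}$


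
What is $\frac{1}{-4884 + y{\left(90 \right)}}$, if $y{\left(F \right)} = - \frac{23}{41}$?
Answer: $- \frac{41}{200267} \approx -0.00020473$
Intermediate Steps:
$y{\left(F \right)} = - \frac{23}{41}$ ($y{\left(F \right)} = \left(-23\right) \frac{1}{41} = - \frac{23}{41}$)
$\frac{1}{-4884 + y{\left(90 \right)}} = \frac{1}{-4884 - \frac{23}{41}} = \frac{1}{- \frac{200267}{41}} = - \frac{41}{200267}$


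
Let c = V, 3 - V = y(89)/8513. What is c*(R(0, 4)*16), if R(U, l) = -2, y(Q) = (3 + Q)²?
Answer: -546400/8513 ≈ -64.184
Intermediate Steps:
V = 17075/8513 (V = 3 - (3 + 89)²/8513 = 3 - 92²/8513 = 3 - 8464/8513 = 17075/8513 ≈ 2.0058)
c = 17075/8513 ≈ 2.0058
c*(R(0, 4)*16) = 17075*(-2*16)/8513 = (17075/8513)*(-32) = -546400/8513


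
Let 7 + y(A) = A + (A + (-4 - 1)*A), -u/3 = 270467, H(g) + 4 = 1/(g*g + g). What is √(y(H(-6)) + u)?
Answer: I*√81139610/10 ≈ 900.78*I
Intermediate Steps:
H(g) = -4 + 1/(g + g²) (H(g) = -4 + 1/(g*g + g) = -4 + 1/(g² + g) = -4 + 1/(g + g²))
u = -811401 (u = -3*270467 = -811401)
y(A) = -7 - 3*A (y(A) = -7 + (A + (A + (-4 - 1)*A)) = -7 + (A + (A - 5*A)) = -7 + (A - 4*A) = -7 - 3*A)
√(y(H(-6)) + u) = √((-7 - 3*(1 - 4*(-6) - 4*(-6)²)/((-6)*(1 - 6))) - 811401) = √((-7 - (-1)*(1 + 24 - 4*36)/(2*(-5))) - 811401) = √((-7 - (-1)*(-1)*(1 + 24 - 144)/(2*5)) - 811401) = √((-7 - (-1)*(-1)*(-119)/(2*5)) - 811401) = √((-7 - 3*(-119/30)) - 811401) = √((-7 + 119/10) - 811401) = √(49/10 - 811401) = √(-8113961/10) = I*√81139610/10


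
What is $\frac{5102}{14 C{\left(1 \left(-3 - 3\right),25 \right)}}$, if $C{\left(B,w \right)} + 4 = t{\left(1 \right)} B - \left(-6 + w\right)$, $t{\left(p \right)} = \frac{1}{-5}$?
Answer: $- \frac{12755}{763} \approx -16.717$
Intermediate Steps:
$t{\left(p \right)} = - \frac{1}{5}$
$C{\left(B,w \right)} = 2 - w - \frac{B}{5}$ ($C{\left(B,w \right)} = -4 - \left(-6 + w + \frac{B}{5}\right) = 2 - w - \frac{B}{5}$)
$\frac{5102}{14 C{\left(1 \left(-3 - 3\right),25 \right)}} = \frac{5102}{14 \left(2 - 25 - \frac{1 \left(-3 - 3\right)}{5}\right)} = \frac{5102}{14 \left(2 - 25 - \frac{1 \left(-6\right)}{5}\right)} = \frac{5102}{14 \left(2 - 25 - - \frac{6}{5}\right)} = \frac{5102}{14 \left(2 - 25 + \frac{6}{5}\right)} = \frac{5102}{14 \left(- \frac{109}{5}\right)} = \frac{5102}{- \frac{1526}{5}} = 5102 \left(- \frac{5}{1526}\right) = - \frac{12755}{763}$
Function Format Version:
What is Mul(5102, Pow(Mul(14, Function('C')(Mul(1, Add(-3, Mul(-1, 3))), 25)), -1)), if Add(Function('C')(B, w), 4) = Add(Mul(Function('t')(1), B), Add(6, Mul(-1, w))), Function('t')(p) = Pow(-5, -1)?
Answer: Rational(-12755, 763) ≈ -16.717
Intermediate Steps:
Function('t')(p) = Rational(-1, 5)
Function('C')(B, w) = Add(2, Mul(-1, w), Mul(Rational(-1, 5), B)) (Function('C')(B, w) = Add(-4, Add(Mul(Rational(-1, 5), B), Add(6, Mul(-1, w)))) = Add(-4, Add(6, Mul(-1, w), Mul(Rational(-1, 5), B))) = Add(2, Mul(-1, w), Mul(Rational(-1, 5), B)))
Mul(5102, Pow(Mul(14, Function('C')(Mul(1, Add(-3, Mul(-1, 3))), 25)), -1)) = Mul(5102, Pow(Mul(14, Add(2, Mul(-1, 25), Mul(Rational(-1, 5), Mul(1, Add(-3, Mul(-1, 3)))))), -1)) = Mul(5102, Pow(Mul(14, Add(2, -25, Mul(Rational(-1, 5), Mul(1, Add(-3, -3))))), -1)) = Mul(5102, Pow(Mul(14, Add(2, -25, Mul(Rational(-1, 5), Mul(1, -6)))), -1)) = Mul(5102, Pow(Mul(14, Add(2, -25, Mul(Rational(-1, 5), -6))), -1)) = Mul(5102, Pow(Mul(14, Add(2, -25, Rational(6, 5))), -1)) = Mul(5102, Pow(Mul(14, Rational(-109, 5)), -1)) = Mul(5102, Pow(Rational(-1526, 5), -1)) = Mul(5102, Rational(-5, 1526)) = Rational(-12755, 763)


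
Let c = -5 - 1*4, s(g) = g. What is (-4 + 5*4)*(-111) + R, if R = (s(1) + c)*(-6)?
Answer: -1728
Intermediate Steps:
c = -9 (c = -5 - 4 = -9)
R = 48 (R = (1 - 9)*(-6) = -8*(-6) = 48)
(-4 + 5*4)*(-111) + R = (-4 + 5*4)*(-111) + 48 = (-4 + 20)*(-111) + 48 = 16*(-111) + 48 = -1776 + 48 = -1728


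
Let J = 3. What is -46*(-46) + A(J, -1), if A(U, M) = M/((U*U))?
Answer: 19043/9 ≈ 2115.9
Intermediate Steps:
A(U, M) = M/U**2 (A(U, M) = M/(U**2) = M/U**2)
-46*(-46) + A(J, -1) = -46*(-46) - 1/3**2 = 2116 - 1*1/9 = 2116 - 1/9 = 19043/9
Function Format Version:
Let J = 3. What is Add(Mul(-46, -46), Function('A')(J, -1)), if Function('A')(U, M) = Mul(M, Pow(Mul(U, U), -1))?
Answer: Rational(19043, 9) ≈ 2115.9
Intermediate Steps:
Function('A')(U, M) = Mul(M, Pow(U, -2)) (Function('A')(U, M) = Mul(M, Pow(Pow(U, 2), -1)) = Mul(M, Pow(U, -2)))
Add(Mul(-46, -46), Function('A')(J, -1)) = Add(Mul(-46, -46), Mul(-1, Pow(3, -2))) = Add(2116, Mul(-1, Rational(1, 9))) = Add(2116, Rational(-1, 9)) = Rational(19043, 9)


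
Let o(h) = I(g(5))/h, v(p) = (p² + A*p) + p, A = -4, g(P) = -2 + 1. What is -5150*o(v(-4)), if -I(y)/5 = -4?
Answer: -25750/7 ≈ -3678.6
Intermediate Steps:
g(P) = -1
I(y) = 20 (I(y) = -5*(-4) = 20)
v(p) = p² - 3*p (v(p) = (p² - 4*p) + p = p² - 3*p)
o(h) = 20/h
-5150*o(v(-4)) = -103000/((-4*(-3 - 4))) = -103000/((-4*(-7))) = -103000/28 = -5150*5/7 = -25750/7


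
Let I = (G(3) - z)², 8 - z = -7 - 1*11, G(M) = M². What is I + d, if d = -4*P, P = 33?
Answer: 157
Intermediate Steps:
z = 26 (z = 8 - (-7 - 1*11) = 8 - (-7 - 11) = 8 - 1*(-18) = 8 + 18 = 26)
d = -132 (d = -4*33 = -132)
I = 289 (I = (3² - 1*26)² = (9 - 26)² = (-17)² = 289)
I + d = 289 - 132 = 157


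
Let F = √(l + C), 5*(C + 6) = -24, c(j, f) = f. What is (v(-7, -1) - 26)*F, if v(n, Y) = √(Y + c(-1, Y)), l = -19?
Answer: I*√745*(-26 + I*√2)/5 ≈ -7.7201 - 141.93*I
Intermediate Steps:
C = -54/5 (C = -6 + (⅕)*(-24) = -6 - 24/5 = -54/5 ≈ -10.800)
v(n, Y) = √2*√Y (v(n, Y) = √(Y + Y) = √(2*Y) = √2*√Y)
F = I*√745/5 (F = √(-19 - 54/5) = √(-149/5) = I*√745/5 ≈ 5.4589*I)
(v(-7, -1) - 26)*F = (√2*√(-1) - 26)*(I*√745/5) = (√2*I - 26)*(I*√745/5) = (I*√2 - 26)*(I*√745/5) = (-26 + I*√2)*(I*√745/5) = I*√745*(-26 + I*√2)/5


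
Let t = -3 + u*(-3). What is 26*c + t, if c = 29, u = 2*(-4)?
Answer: 775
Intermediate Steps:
u = -8
t = 21 (t = -3 - 8*(-3) = -3 + 24 = 21)
26*c + t = 26*29 + 21 = 754 + 21 = 775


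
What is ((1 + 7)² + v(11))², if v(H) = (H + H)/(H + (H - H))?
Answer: 4356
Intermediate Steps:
v(H) = 2 (v(H) = (2*H)/(H + 0) = (2*H)/H = 2)
((1 + 7)² + v(11))² = ((1 + 7)² + 2)² = (8² + 2)² = (64 + 2)² = 66² = 4356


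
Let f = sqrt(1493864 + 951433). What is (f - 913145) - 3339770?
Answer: -4252915 + sqrt(2445297) ≈ -4.2514e+6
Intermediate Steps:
f = sqrt(2445297) ≈ 1563.7
(f - 913145) - 3339770 = (sqrt(2445297) - 913145) - 3339770 = (-913145 + sqrt(2445297)) - 3339770 = -4252915 + sqrt(2445297)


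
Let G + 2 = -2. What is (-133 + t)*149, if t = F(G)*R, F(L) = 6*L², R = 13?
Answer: 166135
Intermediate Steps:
G = -4 (G = -2 - 2 = -4)
t = 1248 (t = (6*(-4)²)*13 = (6*16)*13 = 96*13 = 1248)
(-133 + t)*149 = (-133 + 1248)*149 = 1115*149 = 166135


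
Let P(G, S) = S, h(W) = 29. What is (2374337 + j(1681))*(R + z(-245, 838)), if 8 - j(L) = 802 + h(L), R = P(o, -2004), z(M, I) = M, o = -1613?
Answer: -5338032986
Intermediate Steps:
R = -2004
j(L) = -823 (j(L) = 8 - (802 + 29) = 8 - 1*831 = 8 - 831 = -823)
(2374337 + j(1681))*(R + z(-245, 838)) = (2374337 - 823)*(-2004 - 245) = 2373514*(-2249) = -5338032986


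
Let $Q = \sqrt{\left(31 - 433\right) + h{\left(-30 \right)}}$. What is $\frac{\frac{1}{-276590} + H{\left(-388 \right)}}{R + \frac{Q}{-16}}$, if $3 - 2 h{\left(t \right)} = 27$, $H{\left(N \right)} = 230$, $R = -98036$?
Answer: $- \frac{399144234698496}{170132629628668025} + \frac{763388388 i \sqrt{46}}{170132629628668025} \approx -0.0023461 + 3.0432 \cdot 10^{-8} i$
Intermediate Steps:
$h{\left(t \right)} = -12$ ($h{\left(t \right)} = \frac{3}{2} - \frac{27}{2} = -12$)
$Q = 3 i \sqrt{46}$ ($Q = \sqrt{\left(31 - 433\right) - 12} = \sqrt{-402 - 12} = \sqrt{-414} = 3 i \sqrt{46} \approx 20.347 i$)
$\frac{\frac{1}{-276590} + H{\left(-388 \right)}}{R + \frac{Q}{-16}} = \frac{\frac{1}{-276590} + 230}{-98036 + \frac{3 i \sqrt{46}}{-16}} = \frac{- \frac{1}{276590} + 230}{-98036 - \frac{3 i \sqrt{46}}{16}} = \frac{63615699}{276590 \left(-98036 - \frac{3 i \sqrt{46}}{16}\right)}$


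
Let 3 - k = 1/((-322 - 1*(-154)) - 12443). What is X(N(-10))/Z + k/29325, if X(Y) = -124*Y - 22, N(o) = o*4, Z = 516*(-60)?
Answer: -20277642719/127217245800 ≈ -0.15939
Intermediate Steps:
Z = -30960
N(o) = 4*o
X(Y) = -22 - 124*Y
k = 37834/12611 (k = 3 - 1/((-322 - 1*(-154)) - 12443) = 3 - 1/((-322 + 154) - 12443) = 3 - 1/(-168 - 12443) = 3 - 1/(-12611) = 3 - 1*(-1/12611) = 3 + 1/12611 = 37834/12611 ≈ 3.0001)
X(N(-10))/Z + k/29325 = (-22 - 496*(-10))/(-30960) + (37834/12611)/29325 = (-22 - 124*(-40))*(-1/30960) + (37834/12611)*(1/29325) = (-22 + 4960)*(-1/30960) + 37834/369817575 = 4938*(-1/30960) + 37834/369817575 = -823/5160 + 37834/369817575 = -20277642719/127217245800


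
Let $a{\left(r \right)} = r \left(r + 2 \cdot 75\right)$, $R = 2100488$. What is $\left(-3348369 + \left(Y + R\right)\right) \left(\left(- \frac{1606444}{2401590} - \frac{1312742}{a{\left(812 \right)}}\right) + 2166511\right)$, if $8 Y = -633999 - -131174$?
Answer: $- \frac{3551515730934123935590401}{1250658412640} \approx -2.8397 \cdot 10^{12}$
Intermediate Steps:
$a{\left(r \right)} = r \left(150 + r\right)$ ($a{\left(r \right)} = r \left(r + 150\right) = r \left(150 + r\right)$)
$Y = - \frac{502825}{8}$ ($Y = \frac{-633999 - -131174}{8} = \frac{-633999 + 131174}{8} = \frac{1}{8} \left(-502825\right) = - \frac{502825}{8} \approx -62853.0$)
$\left(-3348369 + \left(Y + R\right)\right) \left(\left(- \frac{1606444}{2401590} - \frac{1312742}{a{\left(812 \right)}}\right) + 2166511\right) = \left(-3348369 + \left(- \frac{502825}{8} + 2100488\right)\right) \left(\left(- \frac{1606444}{2401590} - \frac{1312742}{812 \left(150 + 812\right)}\right) + 2166511\right) = \left(-3348369 + \frac{16301079}{8}\right) \left(\left(\left(-1606444\right) \frac{1}{2401590} - \frac{1312742}{812 \cdot 962}\right) + 2166511\right) = - \frac{10485873 \left(\left(- \frac{803222}{1200795} - \frac{1312742}{781144}\right) + 2166511\right)}{8} = - \frac{10485873 \left(\left(- \frac{803222}{1200795} - \frac{656371}{390572}\right) + 2166511\right)}{8} = - \frac{10485873 \left(- \frac{1101883037929}{468996904740} + 2166511\right)}{8} = \left(- \frac{10485873}{8}\right) \frac{1016085851202124211}{468996904740} = - \frac{3551515730934123935590401}{1250658412640}$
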